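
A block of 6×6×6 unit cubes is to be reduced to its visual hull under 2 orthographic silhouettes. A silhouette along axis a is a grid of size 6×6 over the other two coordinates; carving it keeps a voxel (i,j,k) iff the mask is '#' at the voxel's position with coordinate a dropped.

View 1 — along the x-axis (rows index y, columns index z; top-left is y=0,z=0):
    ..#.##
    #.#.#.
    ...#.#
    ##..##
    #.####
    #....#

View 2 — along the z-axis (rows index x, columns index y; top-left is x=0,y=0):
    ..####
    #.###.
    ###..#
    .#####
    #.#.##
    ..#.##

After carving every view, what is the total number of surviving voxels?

full grid |V| = 216
V1 x: intersect with YZ mask (19 set) -- 114 left
V2 z: intersect with XY mask (24 set) -- 74 left

voxel count = 74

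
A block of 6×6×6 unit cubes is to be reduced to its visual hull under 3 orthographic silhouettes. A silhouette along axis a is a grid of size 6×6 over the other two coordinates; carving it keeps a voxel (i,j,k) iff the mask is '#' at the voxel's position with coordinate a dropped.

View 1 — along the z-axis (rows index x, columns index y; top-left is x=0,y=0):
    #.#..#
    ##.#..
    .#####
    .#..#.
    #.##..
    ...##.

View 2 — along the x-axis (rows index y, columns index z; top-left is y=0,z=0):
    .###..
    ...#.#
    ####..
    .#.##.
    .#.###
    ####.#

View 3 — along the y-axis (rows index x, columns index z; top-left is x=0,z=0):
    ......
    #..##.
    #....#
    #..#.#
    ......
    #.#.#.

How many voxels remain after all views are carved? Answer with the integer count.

start: 6×6×6 = 216 voxels
carve view 1 (along z, XY-mask fill 18/36): 108 voxels remain
carve view 2 (along x, YZ-mask fill 21/36): 61 voxels remain
carve view 3 (along y, XZ-mask fill 11/36): 15 voxels remain

|visual hull| = 15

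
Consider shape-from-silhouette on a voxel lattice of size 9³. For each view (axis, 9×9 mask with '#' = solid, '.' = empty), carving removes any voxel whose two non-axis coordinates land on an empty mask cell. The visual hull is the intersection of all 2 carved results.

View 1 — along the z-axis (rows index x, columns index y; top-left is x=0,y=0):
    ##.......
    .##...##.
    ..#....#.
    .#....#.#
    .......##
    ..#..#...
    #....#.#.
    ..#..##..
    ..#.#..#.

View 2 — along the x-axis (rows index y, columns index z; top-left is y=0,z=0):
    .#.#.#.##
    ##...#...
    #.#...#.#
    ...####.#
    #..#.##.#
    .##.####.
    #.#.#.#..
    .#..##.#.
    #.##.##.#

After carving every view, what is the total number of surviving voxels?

106 voxels

full grid |V| = 729
carve view 1 (along z, XY-mask fill 24/81): 216 voxels remain
carve view 2 (along x, YZ-mask fill 42/81): 106 voxels remain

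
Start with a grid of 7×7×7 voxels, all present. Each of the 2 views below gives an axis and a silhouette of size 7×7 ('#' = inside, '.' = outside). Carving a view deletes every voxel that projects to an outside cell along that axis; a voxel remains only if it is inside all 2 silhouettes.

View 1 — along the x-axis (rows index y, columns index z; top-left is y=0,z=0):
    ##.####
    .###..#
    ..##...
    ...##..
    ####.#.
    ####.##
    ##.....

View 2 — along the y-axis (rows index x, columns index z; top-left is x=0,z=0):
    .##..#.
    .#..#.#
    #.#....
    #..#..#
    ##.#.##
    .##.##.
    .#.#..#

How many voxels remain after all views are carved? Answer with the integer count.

92 voxels

before carving: 343 voxels (7×7×7)
carve view 1 (along x, YZ-mask fill 27/49): 189 voxels remain
carve view 2 (along y, XZ-mask fill 23/49): 92 voxels remain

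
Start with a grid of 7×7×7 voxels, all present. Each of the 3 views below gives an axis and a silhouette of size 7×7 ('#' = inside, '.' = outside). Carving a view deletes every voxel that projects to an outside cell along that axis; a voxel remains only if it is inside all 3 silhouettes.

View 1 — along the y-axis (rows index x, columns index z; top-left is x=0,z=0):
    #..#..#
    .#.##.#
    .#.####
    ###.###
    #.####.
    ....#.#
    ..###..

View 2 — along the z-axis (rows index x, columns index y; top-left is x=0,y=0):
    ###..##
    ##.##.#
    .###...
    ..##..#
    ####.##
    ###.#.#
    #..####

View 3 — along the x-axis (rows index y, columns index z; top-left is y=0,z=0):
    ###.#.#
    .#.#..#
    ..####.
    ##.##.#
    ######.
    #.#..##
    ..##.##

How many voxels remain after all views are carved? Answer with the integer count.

77 voxels

before carving: 343 voxels (7×7×7)
V1 y: intersect with XZ mask (28 set) -- 196 left
V2 z: intersect with XY mask (32 set) -- 123 left
V3 x: intersect with YZ mask (31 set) -- 77 left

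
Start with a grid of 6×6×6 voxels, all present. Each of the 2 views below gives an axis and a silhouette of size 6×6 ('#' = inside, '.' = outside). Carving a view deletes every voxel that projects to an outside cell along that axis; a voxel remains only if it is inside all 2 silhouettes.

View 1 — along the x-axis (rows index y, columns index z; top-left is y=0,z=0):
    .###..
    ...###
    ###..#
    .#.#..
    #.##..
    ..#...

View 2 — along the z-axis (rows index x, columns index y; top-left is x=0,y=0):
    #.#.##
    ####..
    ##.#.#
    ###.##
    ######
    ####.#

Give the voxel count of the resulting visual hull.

voxel count = 75

start: 6×6×6 = 216 voxels
  1. axis=0 (YZ plane), |mask|=16  ⇒  voxels=96
  2. axis=2 (XY plane), |mask|=28  ⇒  voxels=75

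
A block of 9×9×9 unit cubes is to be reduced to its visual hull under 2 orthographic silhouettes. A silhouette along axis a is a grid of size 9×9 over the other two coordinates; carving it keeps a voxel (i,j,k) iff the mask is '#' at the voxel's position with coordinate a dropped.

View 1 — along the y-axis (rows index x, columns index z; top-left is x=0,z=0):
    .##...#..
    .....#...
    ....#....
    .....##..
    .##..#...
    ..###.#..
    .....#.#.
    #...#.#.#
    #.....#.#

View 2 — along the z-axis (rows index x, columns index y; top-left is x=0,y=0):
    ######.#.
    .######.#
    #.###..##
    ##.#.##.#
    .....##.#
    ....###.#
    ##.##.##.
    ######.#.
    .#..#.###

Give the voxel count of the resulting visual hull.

before carving: 729 voxels (9×9×9)
after view 1 [y-axis, 23 of 81 cells solid] → remaining = 207
after view 2 [z-axis, 51 of 81 cells solid] → remaining = 126

remaining voxels: 126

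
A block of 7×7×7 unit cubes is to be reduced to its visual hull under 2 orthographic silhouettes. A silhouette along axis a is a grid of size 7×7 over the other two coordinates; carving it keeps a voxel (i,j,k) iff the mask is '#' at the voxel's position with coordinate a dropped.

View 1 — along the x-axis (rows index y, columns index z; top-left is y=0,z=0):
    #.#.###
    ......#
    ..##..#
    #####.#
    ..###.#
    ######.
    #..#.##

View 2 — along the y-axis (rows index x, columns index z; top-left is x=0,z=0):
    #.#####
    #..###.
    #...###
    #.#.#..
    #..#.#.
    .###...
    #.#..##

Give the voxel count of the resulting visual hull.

voxel count = 115

start: 7×7×7 = 343 voxels
V1 x: intersect with YZ mask (29 set) -- 203 left
V2 y: intersect with XZ mask (27 set) -- 115 left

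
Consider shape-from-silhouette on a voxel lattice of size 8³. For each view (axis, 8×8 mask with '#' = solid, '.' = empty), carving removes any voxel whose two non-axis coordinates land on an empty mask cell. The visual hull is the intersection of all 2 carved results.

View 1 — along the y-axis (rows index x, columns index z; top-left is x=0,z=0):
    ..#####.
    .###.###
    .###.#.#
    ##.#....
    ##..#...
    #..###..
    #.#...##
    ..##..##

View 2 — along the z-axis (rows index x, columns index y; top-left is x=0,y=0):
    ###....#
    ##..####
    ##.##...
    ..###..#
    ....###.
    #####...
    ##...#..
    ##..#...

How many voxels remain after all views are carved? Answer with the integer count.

remaining voxels: 141

initial block: 8^3 = 512
step 1: project along y, AND mask (34/64) → |grid| = 272
step 2: project along z, AND mask (32/64) → |grid| = 141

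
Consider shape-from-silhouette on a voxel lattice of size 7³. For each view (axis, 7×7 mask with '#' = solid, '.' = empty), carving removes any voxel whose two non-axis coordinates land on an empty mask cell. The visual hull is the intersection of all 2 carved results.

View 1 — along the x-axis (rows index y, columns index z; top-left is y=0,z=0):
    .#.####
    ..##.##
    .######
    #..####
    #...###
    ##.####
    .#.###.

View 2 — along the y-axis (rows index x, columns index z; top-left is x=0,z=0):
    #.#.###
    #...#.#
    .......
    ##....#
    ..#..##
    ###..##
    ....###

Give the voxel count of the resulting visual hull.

|visual hull| = 108

full grid |V| = 343
[1] x-view keeps 34 columns → grid now 238
[2] y-view keeps 22 columns → grid now 108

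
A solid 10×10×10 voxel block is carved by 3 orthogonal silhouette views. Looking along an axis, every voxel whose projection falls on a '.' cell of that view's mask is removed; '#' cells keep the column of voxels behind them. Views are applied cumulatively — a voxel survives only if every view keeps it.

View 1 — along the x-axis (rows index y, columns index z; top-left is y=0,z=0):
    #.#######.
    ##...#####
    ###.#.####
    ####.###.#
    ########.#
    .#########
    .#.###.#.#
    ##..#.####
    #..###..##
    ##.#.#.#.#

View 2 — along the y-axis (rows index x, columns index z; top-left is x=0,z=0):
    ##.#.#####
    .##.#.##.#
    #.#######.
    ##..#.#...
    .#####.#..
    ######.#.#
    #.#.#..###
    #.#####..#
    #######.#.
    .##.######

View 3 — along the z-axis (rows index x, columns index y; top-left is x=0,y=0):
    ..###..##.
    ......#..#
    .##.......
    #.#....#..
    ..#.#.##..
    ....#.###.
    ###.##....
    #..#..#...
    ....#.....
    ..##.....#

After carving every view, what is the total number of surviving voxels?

167 voxels

full grid |V| = 1000
carve view 1 (along x, YZ-mask fill 74/100): 740 voxels remain
carve view 2 (along y, XZ-mask fill 69/100): 509 voxels remain
carve view 3 (along z, XY-mask fill 32/100): 167 voxels remain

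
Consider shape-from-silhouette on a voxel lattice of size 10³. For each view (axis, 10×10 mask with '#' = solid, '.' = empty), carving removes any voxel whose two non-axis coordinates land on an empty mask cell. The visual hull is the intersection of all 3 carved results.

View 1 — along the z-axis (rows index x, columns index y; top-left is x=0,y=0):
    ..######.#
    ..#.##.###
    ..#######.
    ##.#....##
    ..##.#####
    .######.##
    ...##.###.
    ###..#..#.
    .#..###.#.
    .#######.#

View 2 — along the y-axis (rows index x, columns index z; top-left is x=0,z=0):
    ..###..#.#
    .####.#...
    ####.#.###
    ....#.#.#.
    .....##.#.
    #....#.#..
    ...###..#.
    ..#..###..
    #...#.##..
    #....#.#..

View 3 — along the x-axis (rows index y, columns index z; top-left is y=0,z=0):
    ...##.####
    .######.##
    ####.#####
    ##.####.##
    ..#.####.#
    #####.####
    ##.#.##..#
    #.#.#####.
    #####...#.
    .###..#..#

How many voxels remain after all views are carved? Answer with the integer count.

initial block: 10^3 = 1000
[1] z-view keeps 63 columns → grid now 630
[2] y-view keeps 42 columns → grid now 265
[3] x-view keeps 70 columns → grid now 182

voxel count = 182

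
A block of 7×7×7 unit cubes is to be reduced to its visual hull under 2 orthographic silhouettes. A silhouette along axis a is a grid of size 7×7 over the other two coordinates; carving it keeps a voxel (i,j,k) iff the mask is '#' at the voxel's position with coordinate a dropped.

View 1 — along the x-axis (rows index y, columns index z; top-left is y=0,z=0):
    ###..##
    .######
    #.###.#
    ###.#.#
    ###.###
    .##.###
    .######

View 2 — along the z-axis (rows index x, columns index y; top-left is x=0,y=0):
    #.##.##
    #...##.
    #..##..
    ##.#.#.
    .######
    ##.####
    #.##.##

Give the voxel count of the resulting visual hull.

171 voxels

full grid |V| = 343
carve view 1 (along x, YZ-mask fill 38/49): 266 voxels remain
carve view 2 (along z, XY-mask fill 32/49): 171 voxels remain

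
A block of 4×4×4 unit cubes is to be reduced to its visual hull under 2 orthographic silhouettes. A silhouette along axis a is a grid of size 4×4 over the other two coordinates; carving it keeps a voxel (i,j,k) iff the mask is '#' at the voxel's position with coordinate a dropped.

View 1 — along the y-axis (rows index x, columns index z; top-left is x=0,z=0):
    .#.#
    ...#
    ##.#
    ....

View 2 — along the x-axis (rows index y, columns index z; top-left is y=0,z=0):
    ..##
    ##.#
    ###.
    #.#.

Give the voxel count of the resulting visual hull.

remaining voxels: 13

start: 4×4×4 = 64 voxels
  1. axis=1 (XZ plane), |mask|=6  ⇒  voxels=24
  2. axis=0 (YZ plane), |mask|=10  ⇒  voxels=13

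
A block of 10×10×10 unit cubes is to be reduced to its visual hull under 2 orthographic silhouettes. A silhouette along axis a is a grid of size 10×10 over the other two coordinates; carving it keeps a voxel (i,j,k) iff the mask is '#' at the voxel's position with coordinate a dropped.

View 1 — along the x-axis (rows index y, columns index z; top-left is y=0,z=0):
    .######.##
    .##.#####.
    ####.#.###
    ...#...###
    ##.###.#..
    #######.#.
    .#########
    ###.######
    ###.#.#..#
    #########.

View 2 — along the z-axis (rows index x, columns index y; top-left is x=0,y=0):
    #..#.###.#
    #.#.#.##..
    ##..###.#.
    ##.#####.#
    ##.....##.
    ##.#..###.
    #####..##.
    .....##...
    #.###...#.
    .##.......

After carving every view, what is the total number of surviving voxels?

before carving: 1000 voxels (10×10×10)
after view 1 [x-axis, 74 of 100 cells solid] → remaining = 740
after view 2 [z-axis, 51 of 100 cells solid] → remaining = 376

|visual hull| = 376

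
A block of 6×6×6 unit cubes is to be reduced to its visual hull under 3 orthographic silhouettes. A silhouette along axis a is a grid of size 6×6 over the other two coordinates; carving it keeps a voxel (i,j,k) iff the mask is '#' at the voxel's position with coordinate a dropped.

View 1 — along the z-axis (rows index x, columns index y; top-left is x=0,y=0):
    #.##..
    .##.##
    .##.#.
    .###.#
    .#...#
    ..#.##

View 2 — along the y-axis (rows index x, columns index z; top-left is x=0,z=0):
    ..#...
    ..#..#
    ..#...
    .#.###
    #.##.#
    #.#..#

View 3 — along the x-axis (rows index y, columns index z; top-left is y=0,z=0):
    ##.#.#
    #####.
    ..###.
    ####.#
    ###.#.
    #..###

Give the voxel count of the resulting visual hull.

|visual hull| = 31

before carving: 216 voxels (6×6×6)
carve view 1 (along z, XY-mask fill 19/36): 114 voxels remain
carve view 2 (along y, XZ-mask fill 15/36): 47 voxels remain
carve view 3 (along x, YZ-mask fill 25/36): 31 voxels remain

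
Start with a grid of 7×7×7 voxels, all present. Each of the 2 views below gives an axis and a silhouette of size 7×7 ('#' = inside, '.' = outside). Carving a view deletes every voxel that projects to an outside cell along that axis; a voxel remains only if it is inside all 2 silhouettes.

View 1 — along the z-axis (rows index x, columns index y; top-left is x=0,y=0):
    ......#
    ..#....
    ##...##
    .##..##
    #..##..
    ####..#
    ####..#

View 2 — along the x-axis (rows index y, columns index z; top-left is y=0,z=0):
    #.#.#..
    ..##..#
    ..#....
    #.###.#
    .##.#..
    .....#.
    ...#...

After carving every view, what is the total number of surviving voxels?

initial block: 7^3 = 343
carve view 1 (along z, XY-mask fill 23/49): 161 voxels remain
carve view 2 (along x, YZ-mask fill 17/49): 53 voxels remain

remaining voxels: 53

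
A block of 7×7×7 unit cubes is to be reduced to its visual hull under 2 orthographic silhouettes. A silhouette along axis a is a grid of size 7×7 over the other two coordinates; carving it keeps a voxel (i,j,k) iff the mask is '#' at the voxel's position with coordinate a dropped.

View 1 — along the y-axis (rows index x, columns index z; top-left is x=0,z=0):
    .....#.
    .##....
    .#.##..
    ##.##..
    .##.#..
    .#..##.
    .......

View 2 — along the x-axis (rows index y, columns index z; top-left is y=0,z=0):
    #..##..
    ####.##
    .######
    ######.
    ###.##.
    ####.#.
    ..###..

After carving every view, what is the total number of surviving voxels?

before carving: 343 voxels (7×7×7)
after view 1 [y-axis, 16 of 49 cells solid] → remaining = 112
after view 2 [x-axis, 34 of 49 cells solid] → remaining = 84

remaining voxels: 84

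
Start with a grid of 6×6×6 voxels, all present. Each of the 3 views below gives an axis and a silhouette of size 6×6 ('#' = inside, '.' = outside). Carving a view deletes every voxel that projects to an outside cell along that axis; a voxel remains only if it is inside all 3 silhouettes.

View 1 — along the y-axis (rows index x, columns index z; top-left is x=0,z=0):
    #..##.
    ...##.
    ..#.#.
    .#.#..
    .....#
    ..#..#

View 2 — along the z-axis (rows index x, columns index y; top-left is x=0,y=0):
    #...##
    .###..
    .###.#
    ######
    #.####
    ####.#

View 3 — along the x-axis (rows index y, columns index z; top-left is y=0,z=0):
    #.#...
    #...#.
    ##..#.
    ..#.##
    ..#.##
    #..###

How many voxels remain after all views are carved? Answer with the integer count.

start: 6×6×6 = 216 voxels
  1. axis=1 (XZ plane), |mask|=12  ⇒  voxels=72
  2. axis=2 (XY plane), |mask|=26  ⇒  voxels=50
  3. axis=0 (YZ plane), |mask|=17  ⇒  voxels=22

22 voxels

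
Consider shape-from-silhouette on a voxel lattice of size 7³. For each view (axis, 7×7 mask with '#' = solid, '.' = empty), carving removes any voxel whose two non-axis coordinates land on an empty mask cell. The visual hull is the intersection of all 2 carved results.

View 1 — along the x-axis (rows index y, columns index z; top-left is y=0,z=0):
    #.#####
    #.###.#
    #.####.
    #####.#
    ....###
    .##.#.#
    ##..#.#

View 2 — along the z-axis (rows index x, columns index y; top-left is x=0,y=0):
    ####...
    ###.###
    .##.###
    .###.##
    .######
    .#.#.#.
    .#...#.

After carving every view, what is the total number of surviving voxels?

full grid |V| = 343
step 1: project along x, AND mask (33/49) → |grid| = 231
step 2: project along z, AND mask (31/49) → |grid| = 145

remaining voxels: 145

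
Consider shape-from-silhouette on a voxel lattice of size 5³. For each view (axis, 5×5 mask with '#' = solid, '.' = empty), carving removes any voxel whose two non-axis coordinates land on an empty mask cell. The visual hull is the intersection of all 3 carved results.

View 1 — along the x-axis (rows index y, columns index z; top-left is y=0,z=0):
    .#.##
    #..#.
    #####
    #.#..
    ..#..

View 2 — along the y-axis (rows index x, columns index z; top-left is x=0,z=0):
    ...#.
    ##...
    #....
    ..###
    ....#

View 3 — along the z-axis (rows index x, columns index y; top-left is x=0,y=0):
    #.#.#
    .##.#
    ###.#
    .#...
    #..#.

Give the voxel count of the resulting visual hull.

|visual hull| = 9

initial block: 5^3 = 125
step 1: project along x, AND mask (13/25) → |grid| = 65
step 2: project along y, AND mask (8/25) → |grid| = 21
step 3: project along z, AND mask (13/25) → |grid| = 9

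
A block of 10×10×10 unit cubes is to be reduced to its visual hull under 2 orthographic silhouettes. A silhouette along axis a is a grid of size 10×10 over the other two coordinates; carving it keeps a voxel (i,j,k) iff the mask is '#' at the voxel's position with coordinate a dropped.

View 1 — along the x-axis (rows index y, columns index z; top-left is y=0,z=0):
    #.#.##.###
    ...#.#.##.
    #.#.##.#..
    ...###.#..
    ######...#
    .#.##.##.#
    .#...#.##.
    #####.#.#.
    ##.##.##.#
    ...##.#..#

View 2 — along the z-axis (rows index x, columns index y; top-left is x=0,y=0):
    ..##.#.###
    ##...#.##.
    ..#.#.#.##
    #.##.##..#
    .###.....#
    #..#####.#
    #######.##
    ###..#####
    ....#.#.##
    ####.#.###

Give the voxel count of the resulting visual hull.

|visual hull| = 335

start: 10×10×10 = 1000 voxels
V1 x: intersect with YZ mask (55 set) -- 550 left
V2 z: intersect with XY mask (62 set) -- 335 left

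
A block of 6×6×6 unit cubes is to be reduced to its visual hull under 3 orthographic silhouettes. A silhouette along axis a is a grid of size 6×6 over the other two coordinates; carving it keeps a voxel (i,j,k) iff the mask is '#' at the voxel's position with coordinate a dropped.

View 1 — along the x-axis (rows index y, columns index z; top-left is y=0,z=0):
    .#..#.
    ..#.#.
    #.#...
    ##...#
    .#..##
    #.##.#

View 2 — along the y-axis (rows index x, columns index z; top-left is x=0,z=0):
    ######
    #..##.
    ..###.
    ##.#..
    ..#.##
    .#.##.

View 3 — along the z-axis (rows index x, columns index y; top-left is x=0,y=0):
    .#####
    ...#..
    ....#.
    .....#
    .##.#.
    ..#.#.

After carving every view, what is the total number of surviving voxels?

|visual hull| = 25

full grid |V| = 216
step 1: project along x, AND mask (16/36) → |grid| = 96
step 2: project along y, AND mask (21/36) → |grid| = 53
step 3: project along z, AND mask (13/36) → |grid| = 25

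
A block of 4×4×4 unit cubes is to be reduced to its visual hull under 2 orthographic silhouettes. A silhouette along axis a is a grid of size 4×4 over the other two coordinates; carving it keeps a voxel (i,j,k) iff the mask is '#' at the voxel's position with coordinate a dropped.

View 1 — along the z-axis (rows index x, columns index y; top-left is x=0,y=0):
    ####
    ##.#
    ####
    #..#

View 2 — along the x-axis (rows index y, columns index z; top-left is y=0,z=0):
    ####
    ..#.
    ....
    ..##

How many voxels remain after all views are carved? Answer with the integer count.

voxel count = 27

before carving: 64 voxels (4×4×4)
after view 1 [z-axis, 13 of 16 cells solid] → remaining = 52
after view 2 [x-axis, 7 of 16 cells solid] → remaining = 27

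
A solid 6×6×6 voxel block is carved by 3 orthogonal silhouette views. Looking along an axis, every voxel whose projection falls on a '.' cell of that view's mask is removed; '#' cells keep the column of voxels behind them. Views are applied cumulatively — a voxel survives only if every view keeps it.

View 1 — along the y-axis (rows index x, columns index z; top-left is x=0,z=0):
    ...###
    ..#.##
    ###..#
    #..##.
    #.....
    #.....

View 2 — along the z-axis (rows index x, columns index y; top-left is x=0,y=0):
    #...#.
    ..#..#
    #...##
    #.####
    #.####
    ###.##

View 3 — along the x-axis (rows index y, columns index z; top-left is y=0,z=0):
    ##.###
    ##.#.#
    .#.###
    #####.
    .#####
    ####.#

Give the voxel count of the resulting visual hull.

voxel count = 38

before carving: 216 voxels (6×6×6)
  1. axis=1 (XZ plane), |mask|=15  ⇒  voxels=90
  2. axis=2 (XY plane), |mask|=22  ⇒  voxels=49
  3. axis=0 (YZ plane), |mask|=28  ⇒  voxels=38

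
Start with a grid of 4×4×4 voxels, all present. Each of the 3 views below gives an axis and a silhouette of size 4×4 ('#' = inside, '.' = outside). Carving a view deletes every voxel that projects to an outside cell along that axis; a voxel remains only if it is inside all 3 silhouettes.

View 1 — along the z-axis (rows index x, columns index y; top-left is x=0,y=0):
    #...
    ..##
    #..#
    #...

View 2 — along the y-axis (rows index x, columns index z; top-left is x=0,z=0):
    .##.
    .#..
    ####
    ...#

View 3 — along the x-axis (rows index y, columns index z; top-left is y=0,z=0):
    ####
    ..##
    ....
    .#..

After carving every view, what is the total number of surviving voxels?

full grid |V| = 64
  1. axis=2 (XY plane), |mask|=6  ⇒  voxels=24
  2. axis=1 (XZ plane), |mask|=8  ⇒  voxels=13
  3. axis=0 (YZ plane), |mask|=7  ⇒  voxels=9

remaining voxels: 9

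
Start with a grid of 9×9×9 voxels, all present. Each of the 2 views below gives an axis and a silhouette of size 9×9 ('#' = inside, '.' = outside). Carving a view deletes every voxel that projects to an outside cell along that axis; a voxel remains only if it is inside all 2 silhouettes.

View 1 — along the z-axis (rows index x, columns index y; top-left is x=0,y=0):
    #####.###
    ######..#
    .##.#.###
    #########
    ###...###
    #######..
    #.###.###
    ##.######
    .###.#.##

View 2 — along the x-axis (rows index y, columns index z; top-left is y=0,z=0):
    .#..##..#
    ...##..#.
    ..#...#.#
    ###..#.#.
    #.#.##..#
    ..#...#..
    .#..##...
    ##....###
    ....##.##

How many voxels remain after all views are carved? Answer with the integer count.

initial block: 9^3 = 729
after view 1 [z-axis, 64 of 81 cells solid] → remaining = 576
after view 2 [x-axis, 34 of 81 cells solid] → remaining = 244

voxel count = 244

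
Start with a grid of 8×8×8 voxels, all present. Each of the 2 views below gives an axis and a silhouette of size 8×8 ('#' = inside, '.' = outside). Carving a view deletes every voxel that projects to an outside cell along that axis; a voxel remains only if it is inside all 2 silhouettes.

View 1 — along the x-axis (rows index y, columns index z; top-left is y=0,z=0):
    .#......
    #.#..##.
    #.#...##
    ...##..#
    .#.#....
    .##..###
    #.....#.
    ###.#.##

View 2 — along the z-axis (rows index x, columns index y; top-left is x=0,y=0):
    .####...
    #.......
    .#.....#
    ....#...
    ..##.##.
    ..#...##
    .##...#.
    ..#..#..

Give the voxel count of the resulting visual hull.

remaining voxels: 71

full grid |V| = 512
carve view 1 (along x, YZ-mask fill 27/64): 216 voxels remain
carve view 2 (along z, XY-mask fill 20/64): 71 voxels remain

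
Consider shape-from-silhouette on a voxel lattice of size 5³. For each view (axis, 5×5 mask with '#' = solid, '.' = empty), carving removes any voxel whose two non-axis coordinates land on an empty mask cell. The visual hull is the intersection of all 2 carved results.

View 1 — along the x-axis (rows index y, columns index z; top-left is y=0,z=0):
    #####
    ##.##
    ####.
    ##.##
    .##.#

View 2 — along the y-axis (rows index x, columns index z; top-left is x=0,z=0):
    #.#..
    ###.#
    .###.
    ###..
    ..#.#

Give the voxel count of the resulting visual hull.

initial block: 5^3 = 125
[1] x-view keeps 20 columns → grid now 100
[2] y-view keeps 14 columns → grid now 54

remaining voxels: 54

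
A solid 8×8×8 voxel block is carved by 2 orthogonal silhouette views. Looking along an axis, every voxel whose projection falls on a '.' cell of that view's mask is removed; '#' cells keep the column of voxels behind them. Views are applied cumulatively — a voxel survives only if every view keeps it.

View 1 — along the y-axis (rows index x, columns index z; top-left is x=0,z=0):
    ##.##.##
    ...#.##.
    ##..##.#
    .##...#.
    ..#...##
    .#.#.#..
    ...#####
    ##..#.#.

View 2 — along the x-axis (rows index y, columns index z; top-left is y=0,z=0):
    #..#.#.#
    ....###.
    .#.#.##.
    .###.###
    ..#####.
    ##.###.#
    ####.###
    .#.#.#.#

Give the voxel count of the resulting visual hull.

162 voxels

initial block: 8^3 = 512
after view 1 [y-axis, 32 of 64 cells solid] → remaining = 256
after view 2 [x-axis, 39 of 64 cells solid] → remaining = 162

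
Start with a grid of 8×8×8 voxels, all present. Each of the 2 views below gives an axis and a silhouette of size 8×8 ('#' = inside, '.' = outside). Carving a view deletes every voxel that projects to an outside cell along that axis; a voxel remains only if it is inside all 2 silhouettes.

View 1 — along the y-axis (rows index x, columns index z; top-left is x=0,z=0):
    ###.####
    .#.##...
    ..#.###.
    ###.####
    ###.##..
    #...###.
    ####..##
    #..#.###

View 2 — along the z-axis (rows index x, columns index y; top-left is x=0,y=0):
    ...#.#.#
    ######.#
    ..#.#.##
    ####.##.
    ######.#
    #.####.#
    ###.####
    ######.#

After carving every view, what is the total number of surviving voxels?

remaining voxels: 236

before carving: 512 voxels (8×8×8)
step 1: project along y, AND mask (41/64) → |grid| = 328
step 2: project along z, AND mask (47/64) → |grid| = 236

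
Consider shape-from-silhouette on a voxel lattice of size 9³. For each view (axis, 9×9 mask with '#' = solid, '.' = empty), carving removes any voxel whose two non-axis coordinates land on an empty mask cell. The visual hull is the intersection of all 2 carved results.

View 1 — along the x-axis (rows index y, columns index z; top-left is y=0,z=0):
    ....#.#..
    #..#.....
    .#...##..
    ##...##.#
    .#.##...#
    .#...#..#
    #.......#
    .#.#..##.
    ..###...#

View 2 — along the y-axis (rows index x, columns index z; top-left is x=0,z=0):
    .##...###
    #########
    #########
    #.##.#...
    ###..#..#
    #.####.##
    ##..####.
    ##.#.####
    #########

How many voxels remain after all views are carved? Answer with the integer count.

start: 9×9×9 = 729 voxels
carve view 1 (along x, YZ-mask fill 29/81): 261 voxels remain
carve view 2 (along y, XZ-mask fill 61/81): 195 voxels remain

|visual hull| = 195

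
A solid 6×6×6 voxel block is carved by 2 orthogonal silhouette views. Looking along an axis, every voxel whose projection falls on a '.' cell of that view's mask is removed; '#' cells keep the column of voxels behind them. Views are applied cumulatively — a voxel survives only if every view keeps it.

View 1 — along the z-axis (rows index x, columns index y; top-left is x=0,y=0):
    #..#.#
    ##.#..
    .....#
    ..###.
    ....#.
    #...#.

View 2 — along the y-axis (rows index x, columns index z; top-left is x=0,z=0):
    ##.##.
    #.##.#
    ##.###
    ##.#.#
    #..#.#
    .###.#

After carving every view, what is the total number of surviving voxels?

52 voxels

initial block: 6^3 = 216
carve view 1 (along z, XY-mask fill 13/36): 78 voxels remain
carve view 2 (along y, XZ-mask fill 24/36): 52 voxels remain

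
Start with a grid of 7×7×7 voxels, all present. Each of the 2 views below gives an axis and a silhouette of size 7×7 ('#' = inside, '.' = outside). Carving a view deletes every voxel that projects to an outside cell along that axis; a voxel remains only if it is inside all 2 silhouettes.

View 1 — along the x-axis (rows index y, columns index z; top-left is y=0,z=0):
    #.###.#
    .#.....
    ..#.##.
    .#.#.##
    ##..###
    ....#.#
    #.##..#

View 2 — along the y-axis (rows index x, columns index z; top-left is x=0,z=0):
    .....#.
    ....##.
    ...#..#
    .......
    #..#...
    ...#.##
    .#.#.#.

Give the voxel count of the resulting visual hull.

remaining voxels: 44

before carving: 343 voxels (7×7×7)
[1] x-view keeps 24 columns → grid now 168
[2] y-view keeps 13 columns → grid now 44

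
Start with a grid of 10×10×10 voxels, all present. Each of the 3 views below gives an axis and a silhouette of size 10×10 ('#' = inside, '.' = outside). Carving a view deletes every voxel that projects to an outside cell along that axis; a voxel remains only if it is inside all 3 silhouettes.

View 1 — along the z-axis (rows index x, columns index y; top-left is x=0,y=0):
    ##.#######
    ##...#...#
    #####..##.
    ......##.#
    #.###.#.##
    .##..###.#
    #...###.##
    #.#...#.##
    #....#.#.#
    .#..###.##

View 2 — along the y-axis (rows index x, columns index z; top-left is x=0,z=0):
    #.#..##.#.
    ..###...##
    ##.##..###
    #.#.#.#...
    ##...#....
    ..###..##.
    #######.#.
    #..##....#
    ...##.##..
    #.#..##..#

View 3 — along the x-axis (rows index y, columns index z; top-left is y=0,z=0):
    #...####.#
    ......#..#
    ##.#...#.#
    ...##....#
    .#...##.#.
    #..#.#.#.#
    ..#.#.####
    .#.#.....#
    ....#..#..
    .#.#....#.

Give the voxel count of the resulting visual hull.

107 voxels

full grid |V| = 1000
after view 1 [z-axis, 57 of 100 cells solid] → remaining = 570
after view 2 [y-axis, 50 of 100 cells solid] → remaining = 291
after view 3 [x-axis, 39 of 100 cells solid] → remaining = 107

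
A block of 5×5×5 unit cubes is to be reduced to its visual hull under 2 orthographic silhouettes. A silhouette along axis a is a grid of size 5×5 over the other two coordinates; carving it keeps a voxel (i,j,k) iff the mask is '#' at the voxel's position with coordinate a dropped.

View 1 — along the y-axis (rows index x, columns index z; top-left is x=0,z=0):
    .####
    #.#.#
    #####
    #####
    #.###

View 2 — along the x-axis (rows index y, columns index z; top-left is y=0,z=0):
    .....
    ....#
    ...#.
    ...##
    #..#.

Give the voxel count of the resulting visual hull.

initial block: 5^3 = 125
step 1: project along y, AND mask (21/25) → |grid| = 105
step 2: project along x, AND mask (6/25) → |grid| = 26

26 voxels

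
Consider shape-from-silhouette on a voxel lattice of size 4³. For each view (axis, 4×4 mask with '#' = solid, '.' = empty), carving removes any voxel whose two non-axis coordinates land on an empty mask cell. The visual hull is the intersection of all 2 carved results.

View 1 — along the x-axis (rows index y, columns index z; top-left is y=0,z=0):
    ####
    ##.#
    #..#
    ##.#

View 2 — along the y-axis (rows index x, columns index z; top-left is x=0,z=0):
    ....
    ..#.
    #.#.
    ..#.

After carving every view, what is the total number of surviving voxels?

full grid |V| = 64
V1 x: intersect with YZ mask (12 set) -- 48 left
V2 y: intersect with XZ mask (4 set) -- 7 left

voxel count = 7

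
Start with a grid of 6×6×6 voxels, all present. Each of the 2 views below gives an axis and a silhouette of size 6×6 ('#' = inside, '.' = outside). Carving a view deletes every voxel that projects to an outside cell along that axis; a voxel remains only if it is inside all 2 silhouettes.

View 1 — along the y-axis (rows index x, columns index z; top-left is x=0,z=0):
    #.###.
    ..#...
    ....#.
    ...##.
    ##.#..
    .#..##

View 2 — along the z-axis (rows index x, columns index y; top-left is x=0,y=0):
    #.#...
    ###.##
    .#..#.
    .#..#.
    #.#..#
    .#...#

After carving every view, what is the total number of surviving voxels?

voxel count = 34

before carving: 216 voxels (6×6×6)
V1 y: intersect with XZ mask (14 set) -- 84 left
V2 z: intersect with XY mask (16 set) -- 34 left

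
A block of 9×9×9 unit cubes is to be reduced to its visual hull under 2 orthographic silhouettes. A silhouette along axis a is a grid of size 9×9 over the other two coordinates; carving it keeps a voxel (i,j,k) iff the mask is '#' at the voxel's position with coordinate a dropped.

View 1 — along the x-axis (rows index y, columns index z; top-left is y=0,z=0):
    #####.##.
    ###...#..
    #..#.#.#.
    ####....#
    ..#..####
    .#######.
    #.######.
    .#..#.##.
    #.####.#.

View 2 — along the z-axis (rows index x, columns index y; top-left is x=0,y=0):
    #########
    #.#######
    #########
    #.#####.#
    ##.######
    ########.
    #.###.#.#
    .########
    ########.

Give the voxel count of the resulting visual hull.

|visual hull| = 391

full grid |V| = 729
  1. axis=0 (YZ plane), |mask|=49  ⇒  voxels=441
  2. axis=2 (XY plane), |mask|=71  ⇒  voxels=391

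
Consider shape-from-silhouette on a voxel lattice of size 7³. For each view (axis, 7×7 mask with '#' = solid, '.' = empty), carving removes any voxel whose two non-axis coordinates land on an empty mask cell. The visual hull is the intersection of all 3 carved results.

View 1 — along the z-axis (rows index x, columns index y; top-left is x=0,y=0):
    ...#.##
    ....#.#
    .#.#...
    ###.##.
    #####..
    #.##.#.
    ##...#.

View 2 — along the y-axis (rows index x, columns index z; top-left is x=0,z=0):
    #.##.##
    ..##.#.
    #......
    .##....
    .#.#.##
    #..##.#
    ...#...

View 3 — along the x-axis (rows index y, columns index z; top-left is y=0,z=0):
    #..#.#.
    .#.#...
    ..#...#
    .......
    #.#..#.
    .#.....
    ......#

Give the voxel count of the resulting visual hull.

before carving: 343 voxels (7×7×7)
  1. axis=2 (XY plane), |mask|=24  ⇒  voxels=168
  2. axis=1 (XZ plane), |mask|=20  ⇒  voxels=72
  3. axis=0 (YZ plane), |mask|=12  ⇒  voxels=18

remaining voxels: 18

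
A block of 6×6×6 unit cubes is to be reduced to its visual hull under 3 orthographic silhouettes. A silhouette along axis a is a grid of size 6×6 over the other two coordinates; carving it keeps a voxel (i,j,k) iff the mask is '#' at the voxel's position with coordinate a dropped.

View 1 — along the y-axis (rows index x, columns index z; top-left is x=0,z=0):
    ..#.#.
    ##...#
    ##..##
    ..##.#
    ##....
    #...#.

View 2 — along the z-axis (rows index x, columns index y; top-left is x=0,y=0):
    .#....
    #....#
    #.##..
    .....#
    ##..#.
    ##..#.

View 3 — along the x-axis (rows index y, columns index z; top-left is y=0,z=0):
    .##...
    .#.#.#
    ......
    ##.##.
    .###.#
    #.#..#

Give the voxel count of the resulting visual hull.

before carving: 216 voxels (6×6×6)
V1 y: intersect with XZ mask (16 set) -- 96 left
V2 z: intersect with XY mask (13 set) -- 35 left
V3 x: intersect with YZ mask (16 set) -- 12 left

voxel count = 12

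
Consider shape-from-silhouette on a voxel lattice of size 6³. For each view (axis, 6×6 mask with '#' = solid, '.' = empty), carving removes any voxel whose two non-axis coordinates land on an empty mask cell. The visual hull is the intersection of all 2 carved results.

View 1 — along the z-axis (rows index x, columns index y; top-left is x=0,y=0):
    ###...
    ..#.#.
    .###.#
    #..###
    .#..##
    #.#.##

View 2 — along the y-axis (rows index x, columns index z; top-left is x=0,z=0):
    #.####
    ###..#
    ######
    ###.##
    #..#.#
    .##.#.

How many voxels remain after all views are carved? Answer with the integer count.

start: 6×6×6 = 216 voxels
  1. axis=2 (XY plane), |mask|=20  ⇒  voxels=120
  2. axis=1 (XZ plane), |mask|=26  ⇒  voxels=88

88 voxels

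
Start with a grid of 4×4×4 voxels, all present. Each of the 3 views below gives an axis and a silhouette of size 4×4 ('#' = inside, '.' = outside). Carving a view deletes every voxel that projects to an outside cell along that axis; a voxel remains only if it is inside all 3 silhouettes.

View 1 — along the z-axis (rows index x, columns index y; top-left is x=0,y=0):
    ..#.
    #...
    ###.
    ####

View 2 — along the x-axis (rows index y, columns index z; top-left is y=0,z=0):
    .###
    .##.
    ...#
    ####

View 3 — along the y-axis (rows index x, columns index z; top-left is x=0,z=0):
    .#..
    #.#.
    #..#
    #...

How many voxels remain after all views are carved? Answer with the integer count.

4 voxels

start: 4×4×4 = 64 voxels
  1. axis=2 (XY plane), |mask|=9  ⇒  voxels=36
  2. axis=0 (YZ plane), |mask|=10  ⇒  voxels=20
  3. axis=1 (XZ plane), |mask|=6  ⇒  voxels=4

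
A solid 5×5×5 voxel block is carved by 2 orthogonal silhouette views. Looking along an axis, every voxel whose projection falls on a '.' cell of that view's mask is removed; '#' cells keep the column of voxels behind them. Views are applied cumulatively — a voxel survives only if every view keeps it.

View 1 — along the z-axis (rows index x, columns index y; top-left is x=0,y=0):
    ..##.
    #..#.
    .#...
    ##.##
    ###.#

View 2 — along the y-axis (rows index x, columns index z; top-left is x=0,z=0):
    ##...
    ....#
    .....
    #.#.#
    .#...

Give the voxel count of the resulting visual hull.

initial block: 5^3 = 125
carve view 1 (along z, XY-mask fill 13/25): 65 voxels remain
carve view 2 (along y, XZ-mask fill 7/25): 22 voxels remain

|visual hull| = 22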